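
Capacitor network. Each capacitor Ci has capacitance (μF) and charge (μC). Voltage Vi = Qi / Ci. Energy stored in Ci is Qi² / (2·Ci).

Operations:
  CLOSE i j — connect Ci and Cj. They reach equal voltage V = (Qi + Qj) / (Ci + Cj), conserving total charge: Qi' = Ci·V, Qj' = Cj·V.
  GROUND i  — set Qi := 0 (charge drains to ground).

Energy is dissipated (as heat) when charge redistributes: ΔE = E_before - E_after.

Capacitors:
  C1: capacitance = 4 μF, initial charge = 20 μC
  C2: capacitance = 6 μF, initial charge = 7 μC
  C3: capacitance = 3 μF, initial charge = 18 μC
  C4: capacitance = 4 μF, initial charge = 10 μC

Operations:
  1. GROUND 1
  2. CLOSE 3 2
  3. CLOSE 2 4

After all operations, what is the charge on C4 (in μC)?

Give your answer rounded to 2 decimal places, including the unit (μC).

Initial: C1(4μF, Q=20μC, V=5.00V), C2(6μF, Q=7μC, V=1.17V), C3(3μF, Q=18μC, V=6.00V), C4(4μF, Q=10μC, V=2.50V)
Op 1: GROUND 1: Q1=0; energy lost=50.000
Op 2: CLOSE 3-2: Q_total=25.00, C_total=9.00, V=2.78; Q3=8.33, Q2=16.67; dissipated=23.361
Op 3: CLOSE 2-4: Q_total=26.67, C_total=10.00, V=2.67; Q2=16.00, Q4=10.67; dissipated=0.093
Final charges: Q1=0.00, Q2=16.00, Q3=8.33, Q4=10.67

Answer: 10.67 μC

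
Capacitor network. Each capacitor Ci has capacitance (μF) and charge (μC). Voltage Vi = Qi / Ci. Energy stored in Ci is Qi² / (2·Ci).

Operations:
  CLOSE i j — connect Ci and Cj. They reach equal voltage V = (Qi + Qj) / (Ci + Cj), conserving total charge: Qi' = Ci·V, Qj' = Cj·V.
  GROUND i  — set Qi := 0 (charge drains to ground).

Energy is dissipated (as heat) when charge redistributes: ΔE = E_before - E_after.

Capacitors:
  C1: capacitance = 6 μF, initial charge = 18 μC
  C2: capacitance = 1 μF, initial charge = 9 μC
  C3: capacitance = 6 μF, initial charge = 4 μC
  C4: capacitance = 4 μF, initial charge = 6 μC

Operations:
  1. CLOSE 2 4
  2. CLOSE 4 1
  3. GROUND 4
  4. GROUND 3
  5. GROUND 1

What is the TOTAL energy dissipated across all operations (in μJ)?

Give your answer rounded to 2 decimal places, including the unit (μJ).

Answer: 68.83 μJ

Derivation:
Initial: C1(6μF, Q=18μC, V=3.00V), C2(1μF, Q=9μC, V=9.00V), C3(6μF, Q=4μC, V=0.67V), C4(4μF, Q=6μC, V=1.50V)
Op 1: CLOSE 2-4: Q_total=15.00, C_total=5.00, V=3.00; Q2=3.00, Q4=12.00; dissipated=22.500
Op 2: CLOSE 4-1: Q_total=30.00, C_total=10.00, V=3.00; Q4=12.00, Q1=18.00; dissipated=0.000
Op 3: GROUND 4: Q4=0; energy lost=18.000
Op 4: GROUND 3: Q3=0; energy lost=1.333
Op 5: GROUND 1: Q1=0; energy lost=27.000
Total dissipated: 68.833 μJ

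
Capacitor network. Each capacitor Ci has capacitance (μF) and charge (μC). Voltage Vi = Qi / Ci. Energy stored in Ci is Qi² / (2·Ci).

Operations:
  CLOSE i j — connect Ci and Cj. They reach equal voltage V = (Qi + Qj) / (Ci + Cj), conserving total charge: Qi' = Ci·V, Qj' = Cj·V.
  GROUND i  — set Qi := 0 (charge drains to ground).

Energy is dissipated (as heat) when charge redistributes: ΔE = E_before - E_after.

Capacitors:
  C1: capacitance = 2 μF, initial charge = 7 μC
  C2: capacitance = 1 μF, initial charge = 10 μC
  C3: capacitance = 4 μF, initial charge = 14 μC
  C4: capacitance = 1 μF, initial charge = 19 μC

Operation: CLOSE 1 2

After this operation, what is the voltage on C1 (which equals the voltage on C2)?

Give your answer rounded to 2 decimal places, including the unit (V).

Answer: 5.67 V

Derivation:
Initial: C1(2μF, Q=7μC, V=3.50V), C2(1μF, Q=10μC, V=10.00V), C3(4μF, Q=14μC, V=3.50V), C4(1μF, Q=19μC, V=19.00V)
Op 1: CLOSE 1-2: Q_total=17.00, C_total=3.00, V=5.67; Q1=11.33, Q2=5.67; dissipated=14.083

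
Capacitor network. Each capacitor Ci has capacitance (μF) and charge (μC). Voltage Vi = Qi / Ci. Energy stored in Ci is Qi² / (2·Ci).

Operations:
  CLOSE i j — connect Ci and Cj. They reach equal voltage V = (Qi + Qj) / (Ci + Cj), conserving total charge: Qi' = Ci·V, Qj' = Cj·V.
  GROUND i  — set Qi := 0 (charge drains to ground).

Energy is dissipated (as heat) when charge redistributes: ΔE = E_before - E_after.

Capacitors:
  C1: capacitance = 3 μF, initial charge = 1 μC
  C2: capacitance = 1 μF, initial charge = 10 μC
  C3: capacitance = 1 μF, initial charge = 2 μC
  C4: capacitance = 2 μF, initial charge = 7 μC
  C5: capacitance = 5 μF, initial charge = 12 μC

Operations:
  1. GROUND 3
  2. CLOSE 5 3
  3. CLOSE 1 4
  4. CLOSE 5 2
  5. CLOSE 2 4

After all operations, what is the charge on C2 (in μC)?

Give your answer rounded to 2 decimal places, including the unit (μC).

Initial: C1(3μF, Q=1μC, V=0.33V), C2(1μF, Q=10μC, V=10.00V), C3(1μF, Q=2μC, V=2.00V), C4(2μF, Q=7μC, V=3.50V), C5(5μF, Q=12μC, V=2.40V)
Op 1: GROUND 3: Q3=0; energy lost=2.000
Op 2: CLOSE 5-3: Q_total=12.00, C_total=6.00, V=2.00; Q5=10.00, Q3=2.00; dissipated=2.400
Op 3: CLOSE 1-4: Q_total=8.00, C_total=5.00, V=1.60; Q1=4.80, Q4=3.20; dissipated=6.017
Op 4: CLOSE 5-2: Q_total=20.00, C_total=6.00, V=3.33; Q5=16.67, Q2=3.33; dissipated=26.667
Op 5: CLOSE 2-4: Q_total=6.53, C_total=3.00, V=2.18; Q2=2.18, Q4=4.36; dissipated=1.001
Final charges: Q1=4.80, Q2=2.18, Q3=2.00, Q4=4.36, Q5=16.67

Answer: 2.18 μC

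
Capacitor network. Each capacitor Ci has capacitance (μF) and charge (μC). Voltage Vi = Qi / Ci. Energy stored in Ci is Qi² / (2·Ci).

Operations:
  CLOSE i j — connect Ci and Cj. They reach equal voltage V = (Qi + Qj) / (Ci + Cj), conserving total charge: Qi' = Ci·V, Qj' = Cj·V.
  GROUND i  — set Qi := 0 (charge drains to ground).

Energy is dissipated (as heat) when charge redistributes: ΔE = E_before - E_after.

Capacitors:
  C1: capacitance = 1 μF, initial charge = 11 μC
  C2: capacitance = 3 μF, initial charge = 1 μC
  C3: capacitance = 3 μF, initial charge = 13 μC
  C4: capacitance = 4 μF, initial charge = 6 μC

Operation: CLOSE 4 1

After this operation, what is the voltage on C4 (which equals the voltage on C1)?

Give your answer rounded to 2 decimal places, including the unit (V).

Initial: C1(1μF, Q=11μC, V=11.00V), C2(3μF, Q=1μC, V=0.33V), C3(3μF, Q=13μC, V=4.33V), C4(4μF, Q=6μC, V=1.50V)
Op 1: CLOSE 4-1: Q_total=17.00, C_total=5.00, V=3.40; Q4=13.60, Q1=3.40; dissipated=36.100

Answer: 3.40 V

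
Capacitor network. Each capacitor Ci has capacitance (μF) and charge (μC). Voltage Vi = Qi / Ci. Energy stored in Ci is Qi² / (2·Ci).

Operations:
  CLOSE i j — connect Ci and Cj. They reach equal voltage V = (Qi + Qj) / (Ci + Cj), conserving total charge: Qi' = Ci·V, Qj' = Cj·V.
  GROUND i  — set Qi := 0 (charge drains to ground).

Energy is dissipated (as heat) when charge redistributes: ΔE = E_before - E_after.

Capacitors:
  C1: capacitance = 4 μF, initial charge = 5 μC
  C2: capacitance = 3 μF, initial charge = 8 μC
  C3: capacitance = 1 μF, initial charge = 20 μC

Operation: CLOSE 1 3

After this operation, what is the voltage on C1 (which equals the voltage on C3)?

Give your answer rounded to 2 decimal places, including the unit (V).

Answer: 5.00 V

Derivation:
Initial: C1(4μF, Q=5μC, V=1.25V), C2(3μF, Q=8μC, V=2.67V), C3(1μF, Q=20μC, V=20.00V)
Op 1: CLOSE 1-3: Q_total=25.00, C_total=5.00, V=5.00; Q1=20.00, Q3=5.00; dissipated=140.625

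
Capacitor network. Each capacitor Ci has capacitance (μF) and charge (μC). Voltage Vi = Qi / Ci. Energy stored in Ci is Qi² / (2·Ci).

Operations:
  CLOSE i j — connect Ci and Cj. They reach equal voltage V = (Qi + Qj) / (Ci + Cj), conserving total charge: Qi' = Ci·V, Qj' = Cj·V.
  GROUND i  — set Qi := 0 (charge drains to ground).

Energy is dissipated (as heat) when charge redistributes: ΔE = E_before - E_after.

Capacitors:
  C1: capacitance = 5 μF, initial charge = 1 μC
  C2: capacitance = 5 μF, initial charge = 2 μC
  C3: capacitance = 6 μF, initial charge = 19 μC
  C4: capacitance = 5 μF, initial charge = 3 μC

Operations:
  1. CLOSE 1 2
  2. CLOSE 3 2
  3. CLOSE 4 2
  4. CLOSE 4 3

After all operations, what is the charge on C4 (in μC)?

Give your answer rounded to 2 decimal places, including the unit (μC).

Initial: C1(5μF, Q=1μC, V=0.20V), C2(5μF, Q=2μC, V=0.40V), C3(6μF, Q=19μC, V=3.17V), C4(5μF, Q=3μC, V=0.60V)
Op 1: CLOSE 1-2: Q_total=3.00, C_total=10.00, V=0.30; Q1=1.50, Q2=1.50; dissipated=0.050
Op 2: CLOSE 3-2: Q_total=20.50, C_total=11.00, V=1.86; Q3=11.18, Q2=9.32; dissipated=11.206
Op 3: CLOSE 4-2: Q_total=12.32, C_total=10.00, V=1.23; Q4=6.16, Q2=6.16; dissipated=1.996
Op 4: CLOSE 4-3: Q_total=17.34, C_total=11.00, V=1.58; Q4=7.88, Q3=9.46; dissipated=0.544
Final charges: Q1=1.50, Q2=6.16, Q3=9.46, Q4=7.88

Answer: 7.88 μC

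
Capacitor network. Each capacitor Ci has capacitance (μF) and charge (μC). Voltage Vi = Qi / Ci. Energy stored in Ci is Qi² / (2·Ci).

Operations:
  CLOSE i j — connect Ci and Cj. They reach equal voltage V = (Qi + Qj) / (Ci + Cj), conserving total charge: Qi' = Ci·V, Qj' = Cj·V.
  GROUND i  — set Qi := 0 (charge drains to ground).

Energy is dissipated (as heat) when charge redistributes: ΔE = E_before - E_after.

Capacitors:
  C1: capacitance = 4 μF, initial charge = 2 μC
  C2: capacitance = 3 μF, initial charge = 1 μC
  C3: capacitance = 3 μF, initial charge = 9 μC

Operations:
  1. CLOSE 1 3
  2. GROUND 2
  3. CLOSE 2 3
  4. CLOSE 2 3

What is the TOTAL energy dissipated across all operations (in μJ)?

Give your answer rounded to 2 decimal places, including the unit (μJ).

Answer: 7.38 μJ

Derivation:
Initial: C1(4μF, Q=2μC, V=0.50V), C2(3μF, Q=1μC, V=0.33V), C3(3μF, Q=9μC, V=3.00V)
Op 1: CLOSE 1-3: Q_total=11.00, C_total=7.00, V=1.57; Q1=6.29, Q3=4.71; dissipated=5.357
Op 2: GROUND 2: Q2=0; energy lost=0.167
Op 3: CLOSE 2-3: Q_total=4.71, C_total=6.00, V=0.79; Q2=2.36, Q3=2.36; dissipated=1.852
Op 4: CLOSE 2-3: Q_total=4.71, C_total=6.00, V=0.79; Q2=2.36, Q3=2.36; dissipated=0.000
Total dissipated: 7.376 μJ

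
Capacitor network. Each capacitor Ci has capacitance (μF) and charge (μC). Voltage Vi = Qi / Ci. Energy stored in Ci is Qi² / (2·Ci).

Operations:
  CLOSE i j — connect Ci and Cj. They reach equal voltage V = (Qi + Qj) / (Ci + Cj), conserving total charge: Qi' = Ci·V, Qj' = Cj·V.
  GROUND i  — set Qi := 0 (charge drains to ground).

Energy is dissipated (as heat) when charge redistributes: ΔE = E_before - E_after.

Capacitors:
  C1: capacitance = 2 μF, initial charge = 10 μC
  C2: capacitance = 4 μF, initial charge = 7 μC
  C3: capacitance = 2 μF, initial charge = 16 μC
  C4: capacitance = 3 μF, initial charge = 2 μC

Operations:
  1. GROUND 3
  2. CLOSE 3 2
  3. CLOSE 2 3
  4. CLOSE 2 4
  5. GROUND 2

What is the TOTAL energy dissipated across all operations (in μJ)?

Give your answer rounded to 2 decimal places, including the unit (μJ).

Initial: C1(2μF, Q=10μC, V=5.00V), C2(4μF, Q=7μC, V=1.75V), C3(2μF, Q=16μC, V=8.00V), C4(3μF, Q=2μC, V=0.67V)
Op 1: GROUND 3: Q3=0; energy lost=64.000
Op 2: CLOSE 3-2: Q_total=7.00, C_total=6.00, V=1.17; Q3=2.33, Q2=4.67; dissipated=2.042
Op 3: CLOSE 2-3: Q_total=7.00, C_total=6.00, V=1.17; Q2=4.67, Q3=2.33; dissipated=0.000
Op 4: CLOSE 2-4: Q_total=6.67, C_total=7.00, V=0.95; Q2=3.81, Q4=2.86; dissipated=0.214
Op 5: GROUND 2: Q2=0; energy lost=1.814
Total dissipated: 68.070 μJ

Answer: 68.07 μJ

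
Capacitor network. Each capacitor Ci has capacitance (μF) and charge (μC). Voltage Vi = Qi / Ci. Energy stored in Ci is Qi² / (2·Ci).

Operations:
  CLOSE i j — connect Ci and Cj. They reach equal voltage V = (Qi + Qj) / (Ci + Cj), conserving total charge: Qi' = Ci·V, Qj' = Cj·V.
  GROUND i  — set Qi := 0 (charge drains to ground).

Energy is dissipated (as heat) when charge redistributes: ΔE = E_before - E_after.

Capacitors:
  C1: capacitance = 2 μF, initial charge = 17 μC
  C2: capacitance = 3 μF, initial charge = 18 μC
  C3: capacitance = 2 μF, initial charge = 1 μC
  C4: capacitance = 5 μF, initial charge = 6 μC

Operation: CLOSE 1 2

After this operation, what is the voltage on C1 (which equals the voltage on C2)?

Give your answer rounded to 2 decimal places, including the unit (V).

Initial: C1(2μF, Q=17μC, V=8.50V), C2(3μF, Q=18μC, V=6.00V), C3(2μF, Q=1μC, V=0.50V), C4(5μF, Q=6μC, V=1.20V)
Op 1: CLOSE 1-2: Q_total=35.00, C_total=5.00, V=7.00; Q1=14.00, Q2=21.00; dissipated=3.750

Answer: 7.00 V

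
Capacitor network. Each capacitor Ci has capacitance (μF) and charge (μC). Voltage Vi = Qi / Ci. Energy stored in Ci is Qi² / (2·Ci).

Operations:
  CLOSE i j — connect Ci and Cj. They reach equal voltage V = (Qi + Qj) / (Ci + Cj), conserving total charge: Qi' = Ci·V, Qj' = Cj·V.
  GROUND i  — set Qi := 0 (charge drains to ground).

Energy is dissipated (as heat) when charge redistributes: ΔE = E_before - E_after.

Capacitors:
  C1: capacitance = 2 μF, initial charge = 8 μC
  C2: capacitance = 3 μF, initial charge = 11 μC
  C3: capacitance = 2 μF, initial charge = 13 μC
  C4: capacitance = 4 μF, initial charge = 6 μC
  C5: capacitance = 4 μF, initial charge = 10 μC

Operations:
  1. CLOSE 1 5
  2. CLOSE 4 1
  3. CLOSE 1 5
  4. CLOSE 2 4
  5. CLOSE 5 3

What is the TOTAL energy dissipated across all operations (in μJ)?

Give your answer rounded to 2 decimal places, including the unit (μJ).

Initial: C1(2μF, Q=8μC, V=4.00V), C2(3μF, Q=11μC, V=3.67V), C3(2μF, Q=13μC, V=6.50V), C4(4μF, Q=6μC, V=1.50V), C5(4μF, Q=10μC, V=2.50V)
Op 1: CLOSE 1-5: Q_total=18.00, C_total=6.00, V=3.00; Q1=6.00, Q5=12.00; dissipated=1.500
Op 2: CLOSE 4-1: Q_total=12.00, C_total=6.00, V=2.00; Q4=8.00, Q1=4.00; dissipated=1.500
Op 3: CLOSE 1-5: Q_total=16.00, C_total=6.00, V=2.67; Q1=5.33, Q5=10.67; dissipated=0.667
Op 4: CLOSE 2-4: Q_total=19.00, C_total=7.00, V=2.71; Q2=8.14, Q4=10.86; dissipated=2.381
Op 5: CLOSE 5-3: Q_total=23.67, C_total=6.00, V=3.94; Q5=15.78, Q3=7.89; dissipated=9.796
Total dissipated: 15.844 μJ

Answer: 15.84 μJ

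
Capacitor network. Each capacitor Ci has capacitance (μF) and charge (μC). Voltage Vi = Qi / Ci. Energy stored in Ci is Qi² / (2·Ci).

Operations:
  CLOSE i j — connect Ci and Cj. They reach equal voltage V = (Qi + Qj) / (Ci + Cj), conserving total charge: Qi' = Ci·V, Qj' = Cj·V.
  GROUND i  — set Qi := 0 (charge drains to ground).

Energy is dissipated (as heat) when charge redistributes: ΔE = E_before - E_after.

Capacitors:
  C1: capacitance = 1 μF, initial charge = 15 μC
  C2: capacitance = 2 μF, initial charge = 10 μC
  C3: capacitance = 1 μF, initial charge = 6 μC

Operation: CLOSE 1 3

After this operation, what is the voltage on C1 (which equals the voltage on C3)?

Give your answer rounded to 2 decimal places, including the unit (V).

Answer: 10.50 V

Derivation:
Initial: C1(1μF, Q=15μC, V=15.00V), C2(2μF, Q=10μC, V=5.00V), C3(1μF, Q=6μC, V=6.00V)
Op 1: CLOSE 1-3: Q_total=21.00, C_total=2.00, V=10.50; Q1=10.50, Q3=10.50; dissipated=20.250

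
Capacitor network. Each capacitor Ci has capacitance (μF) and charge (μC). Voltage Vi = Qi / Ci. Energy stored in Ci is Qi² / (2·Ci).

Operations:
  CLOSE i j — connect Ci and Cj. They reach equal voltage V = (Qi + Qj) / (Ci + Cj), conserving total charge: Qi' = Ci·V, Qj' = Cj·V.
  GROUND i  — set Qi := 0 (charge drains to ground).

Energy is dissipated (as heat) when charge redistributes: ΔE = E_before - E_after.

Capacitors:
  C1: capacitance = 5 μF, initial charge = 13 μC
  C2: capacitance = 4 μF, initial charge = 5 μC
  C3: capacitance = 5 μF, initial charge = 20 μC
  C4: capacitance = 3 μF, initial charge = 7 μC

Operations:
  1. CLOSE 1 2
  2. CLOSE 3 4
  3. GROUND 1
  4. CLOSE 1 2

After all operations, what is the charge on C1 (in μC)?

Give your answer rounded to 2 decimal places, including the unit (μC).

Answer: 4.44 μC

Derivation:
Initial: C1(5μF, Q=13μC, V=2.60V), C2(4μF, Q=5μC, V=1.25V), C3(5μF, Q=20μC, V=4.00V), C4(3μF, Q=7μC, V=2.33V)
Op 1: CLOSE 1-2: Q_total=18.00, C_total=9.00, V=2.00; Q1=10.00, Q2=8.00; dissipated=2.025
Op 2: CLOSE 3-4: Q_total=27.00, C_total=8.00, V=3.38; Q3=16.88, Q4=10.12; dissipated=2.604
Op 3: GROUND 1: Q1=0; energy lost=10.000
Op 4: CLOSE 1-2: Q_total=8.00, C_total=9.00, V=0.89; Q1=4.44, Q2=3.56; dissipated=4.444
Final charges: Q1=4.44, Q2=3.56, Q3=16.88, Q4=10.12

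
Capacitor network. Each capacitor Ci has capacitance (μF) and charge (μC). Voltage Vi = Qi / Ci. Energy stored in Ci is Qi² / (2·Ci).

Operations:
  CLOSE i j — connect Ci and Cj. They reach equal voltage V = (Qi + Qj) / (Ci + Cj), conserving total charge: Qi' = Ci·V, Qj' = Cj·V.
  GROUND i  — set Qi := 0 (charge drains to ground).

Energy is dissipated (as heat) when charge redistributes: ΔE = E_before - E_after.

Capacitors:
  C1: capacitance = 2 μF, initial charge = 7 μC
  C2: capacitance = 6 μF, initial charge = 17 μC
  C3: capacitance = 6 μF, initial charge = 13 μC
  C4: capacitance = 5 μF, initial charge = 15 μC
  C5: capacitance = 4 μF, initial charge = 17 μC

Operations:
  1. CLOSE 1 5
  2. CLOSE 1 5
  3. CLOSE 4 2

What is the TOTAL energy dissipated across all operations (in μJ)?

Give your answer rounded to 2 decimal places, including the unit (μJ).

Answer: 0.41 μJ

Derivation:
Initial: C1(2μF, Q=7μC, V=3.50V), C2(6μF, Q=17μC, V=2.83V), C3(6μF, Q=13μC, V=2.17V), C4(5μF, Q=15μC, V=3.00V), C5(4μF, Q=17μC, V=4.25V)
Op 1: CLOSE 1-5: Q_total=24.00, C_total=6.00, V=4.00; Q1=8.00, Q5=16.00; dissipated=0.375
Op 2: CLOSE 1-5: Q_total=24.00, C_total=6.00, V=4.00; Q1=8.00, Q5=16.00; dissipated=0.000
Op 3: CLOSE 4-2: Q_total=32.00, C_total=11.00, V=2.91; Q4=14.55, Q2=17.45; dissipated=0.038
Total dissipated: 0.413 μJ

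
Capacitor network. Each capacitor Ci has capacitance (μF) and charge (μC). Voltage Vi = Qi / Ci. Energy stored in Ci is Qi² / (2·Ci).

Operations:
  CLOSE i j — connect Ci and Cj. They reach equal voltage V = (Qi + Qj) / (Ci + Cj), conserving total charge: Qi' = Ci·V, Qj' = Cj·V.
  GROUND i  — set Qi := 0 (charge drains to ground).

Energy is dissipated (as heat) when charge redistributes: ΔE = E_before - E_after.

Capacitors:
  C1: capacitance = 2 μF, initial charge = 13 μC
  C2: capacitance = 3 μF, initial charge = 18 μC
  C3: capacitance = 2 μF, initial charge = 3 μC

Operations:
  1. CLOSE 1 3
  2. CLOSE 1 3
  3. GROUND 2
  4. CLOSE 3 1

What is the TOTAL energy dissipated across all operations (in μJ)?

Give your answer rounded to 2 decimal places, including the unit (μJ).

Answer: 66.50 μJ

Derivation:
Initial: C1(2μF, Q=13μC, V=6.50V), C2(3μF, Q=18μC, V=6.00V), C3(2μF, Q=3μC, V=1.50V)
Op 1: CLOSE 1-3: Q_total=16.00, C_total=4.00, V=4.00; Q1=8.00, Q3=8.00; dissipated=12.500
Op 2: CLOSE 1-3: Q_total=16.00, C_total=4.00, V=4.00; Q1=8.00, Q3=8.00; dissipated=0.000
Op 3: GROUND 2: Q2=0; energy lost=54.000
Op 4: CLOSE 3-1: Q_total=16.00, C_total=4.00, V=4.00; Q3=8.00, Q1=8.00; dissipated=0.000
Total dissipated: 66.500 μJ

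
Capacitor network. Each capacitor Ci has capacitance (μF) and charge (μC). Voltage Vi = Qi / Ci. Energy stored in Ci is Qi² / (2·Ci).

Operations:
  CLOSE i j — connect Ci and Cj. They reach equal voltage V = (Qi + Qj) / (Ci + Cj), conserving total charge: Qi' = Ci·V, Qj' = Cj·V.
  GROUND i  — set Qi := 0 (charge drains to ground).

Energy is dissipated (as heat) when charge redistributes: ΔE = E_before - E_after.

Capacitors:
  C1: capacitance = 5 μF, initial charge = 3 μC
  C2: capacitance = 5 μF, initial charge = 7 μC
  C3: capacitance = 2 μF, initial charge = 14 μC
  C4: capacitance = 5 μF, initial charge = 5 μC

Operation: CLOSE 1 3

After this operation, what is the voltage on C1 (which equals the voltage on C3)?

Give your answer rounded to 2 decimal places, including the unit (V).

Initial: C1(5μF, Q=3μC, V=0.60V), C2(5μF, Q=7μC, V=1.40V), C3(2μF, Q=14μC, V=7.00V), C4(5μF, Q=5μC, V=1.00V)
Op 1: CLOSE 1-3: Q_total=17.00, C_total=7.00, V=2.43; Q1=12.14, Q3=4.86; dissipated=29.257

Answer: 2.43 V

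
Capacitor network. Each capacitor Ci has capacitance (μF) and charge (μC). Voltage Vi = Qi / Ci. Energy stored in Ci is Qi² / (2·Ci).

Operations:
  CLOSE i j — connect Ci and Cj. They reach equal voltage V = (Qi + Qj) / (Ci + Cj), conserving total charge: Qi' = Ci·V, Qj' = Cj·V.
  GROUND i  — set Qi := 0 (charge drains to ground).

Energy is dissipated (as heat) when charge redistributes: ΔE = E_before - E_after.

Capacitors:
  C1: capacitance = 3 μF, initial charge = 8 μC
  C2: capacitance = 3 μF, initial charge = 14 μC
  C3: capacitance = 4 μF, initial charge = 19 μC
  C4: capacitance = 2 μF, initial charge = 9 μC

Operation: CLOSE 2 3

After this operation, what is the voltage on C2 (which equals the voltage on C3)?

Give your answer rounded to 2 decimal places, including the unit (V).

Answer: 4.71 V

Derivation:
Initial: C1(3μF, Q=8μC, V=2.67V), C2(3μF, Q=14μC, V=4.67V), C3(4μF, Q=19μC, V=4.75V), C4(2μF, Q=9μC, V=4.50V)
Op 1: CLOSE 2-3: Q_total=33.00, C_total=7.00, V=4.71; Q2=14.14, Q3=18.86; dissipated=0.006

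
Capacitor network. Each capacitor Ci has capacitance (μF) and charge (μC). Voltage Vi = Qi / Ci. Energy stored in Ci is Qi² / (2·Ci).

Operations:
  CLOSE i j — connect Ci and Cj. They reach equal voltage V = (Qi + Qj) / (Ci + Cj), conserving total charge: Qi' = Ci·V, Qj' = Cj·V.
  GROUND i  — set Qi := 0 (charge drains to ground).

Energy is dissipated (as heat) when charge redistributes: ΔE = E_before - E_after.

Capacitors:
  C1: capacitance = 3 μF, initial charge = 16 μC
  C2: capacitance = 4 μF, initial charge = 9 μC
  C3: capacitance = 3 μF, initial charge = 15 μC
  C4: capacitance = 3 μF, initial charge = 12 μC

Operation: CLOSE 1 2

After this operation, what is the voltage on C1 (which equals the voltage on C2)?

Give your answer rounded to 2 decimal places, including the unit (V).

Answer: 3.57 V

Derivation:
Initial: C1(3μF, Q=16μC, V=5.33V), C2(4μF, Q=9μC, V=2.25V), C3(3μF, Q=15μC, V=5.00V), C4(3μF, Q=12μC, V=4.00V)
Op 1: CLOSE 1-2: Q_total=25.00, C_total=7.00, V=3.57; Q1=10.71, Q2=14.29; dissipated=8.149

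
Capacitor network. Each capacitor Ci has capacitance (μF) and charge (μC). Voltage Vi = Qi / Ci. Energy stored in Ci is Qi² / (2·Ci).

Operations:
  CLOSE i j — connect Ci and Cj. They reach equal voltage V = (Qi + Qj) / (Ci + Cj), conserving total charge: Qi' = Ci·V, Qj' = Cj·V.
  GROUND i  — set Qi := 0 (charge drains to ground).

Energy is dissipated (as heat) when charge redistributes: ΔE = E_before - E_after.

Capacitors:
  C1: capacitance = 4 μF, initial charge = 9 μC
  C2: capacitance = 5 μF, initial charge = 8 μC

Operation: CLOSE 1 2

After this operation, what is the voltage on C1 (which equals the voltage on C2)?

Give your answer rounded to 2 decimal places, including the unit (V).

Answer: 1.89 V

Derivation:
Initial: C1(4μF, Q=9μC, V=2.25V), C2(5μF, Q=8μC, V=1.60V)
Op 1: CLOSE 1-2: Q_total=17.00, C_total=9.00, V=1.89; Q1=7.56, Q2=9.44; dissipated=0.469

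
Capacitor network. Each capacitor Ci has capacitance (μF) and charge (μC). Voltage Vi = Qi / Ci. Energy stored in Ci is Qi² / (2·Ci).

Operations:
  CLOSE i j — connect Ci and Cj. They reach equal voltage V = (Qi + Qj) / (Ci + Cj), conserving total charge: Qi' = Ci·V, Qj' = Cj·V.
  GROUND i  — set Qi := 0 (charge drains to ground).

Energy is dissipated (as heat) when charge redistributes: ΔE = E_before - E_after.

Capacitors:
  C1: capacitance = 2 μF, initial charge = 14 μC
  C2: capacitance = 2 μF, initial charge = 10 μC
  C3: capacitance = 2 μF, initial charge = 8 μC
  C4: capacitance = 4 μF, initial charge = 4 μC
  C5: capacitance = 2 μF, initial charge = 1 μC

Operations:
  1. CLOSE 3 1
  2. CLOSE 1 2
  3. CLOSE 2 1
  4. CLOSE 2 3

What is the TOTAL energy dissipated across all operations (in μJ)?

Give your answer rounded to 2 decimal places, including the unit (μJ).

Answer: 4.66 μJ

Derivation:
Initial: C1(2μF, Q=14μC, V=7.00V), C2(2μF, Q=10μC, V=5.00V), C3(2μF, Q=8μC, V=4.00V), C4(4μF, Q=4μC, V=1.00V), C5(2μF, Q=1μC, V=0.50V)
Op 1: CLOSE 3-1: Q_total=22.00, C_total=4.00, V=5.50; Q3=11.00, Q1=11.00; dissipated=4.500
Op 2: CLOSE 1-2: Q_total=21.00, C_total=4.00, V=5.25; Q1=10.50, Q2=10.50; dissipated=0.125
Op 3: CLOSE 2-1: Q_total=21.00, C_total=4.00, V=5.25; Q2=10.50, Q1=10.50; dissipated=0.000
Op 4: CLOSE 2-3: Q_total=21.50, C_total=4.00, V=5.38; Q2=10.75, Q3=10.75; dissipated=0.031
Total dissipated: 4.656 μJ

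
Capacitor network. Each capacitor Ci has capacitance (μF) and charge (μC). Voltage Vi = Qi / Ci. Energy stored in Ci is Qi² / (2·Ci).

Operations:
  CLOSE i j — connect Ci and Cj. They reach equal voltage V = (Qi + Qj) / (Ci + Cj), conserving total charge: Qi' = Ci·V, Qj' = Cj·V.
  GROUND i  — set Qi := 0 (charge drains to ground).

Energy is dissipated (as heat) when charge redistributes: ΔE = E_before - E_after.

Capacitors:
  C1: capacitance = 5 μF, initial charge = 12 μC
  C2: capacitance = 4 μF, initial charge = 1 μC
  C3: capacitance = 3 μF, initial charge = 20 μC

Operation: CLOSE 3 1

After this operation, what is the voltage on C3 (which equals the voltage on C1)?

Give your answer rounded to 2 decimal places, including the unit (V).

Initial: C1(5μF, Q=12μC, V=2.40V), C2(4μF, Q=1μC, V=0.25V), C3(3μF, Q=20μC, V=6.67V)
Op 1: CLOSE 3-1: Q_total=32.00, C_total=8.00, V=4.00; Q3=12.00, Q1=20.00; dissipated=17.067

Answer: 4.00 V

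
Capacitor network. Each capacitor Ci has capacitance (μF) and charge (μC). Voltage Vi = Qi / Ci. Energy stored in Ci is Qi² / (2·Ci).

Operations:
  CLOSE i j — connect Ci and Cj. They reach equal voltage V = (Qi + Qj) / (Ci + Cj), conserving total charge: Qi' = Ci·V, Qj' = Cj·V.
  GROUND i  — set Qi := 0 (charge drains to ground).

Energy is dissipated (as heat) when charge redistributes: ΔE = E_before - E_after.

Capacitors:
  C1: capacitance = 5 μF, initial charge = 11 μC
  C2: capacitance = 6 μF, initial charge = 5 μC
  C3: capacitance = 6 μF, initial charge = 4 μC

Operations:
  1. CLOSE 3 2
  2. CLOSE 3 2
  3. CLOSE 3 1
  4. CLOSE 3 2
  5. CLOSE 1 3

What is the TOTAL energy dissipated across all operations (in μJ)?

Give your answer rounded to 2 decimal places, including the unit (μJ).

Answer: 3.71 μJ

Derivation:
Initial: C1(5μF, Q=11μC, V=2.20V), C2(6μF, Q=5μC, V=0.83V), C3(6μF, Q=4μC, V=0.67V)
Op 1: CLOSE 3-2: Q_total=9.00, C_total=12.00, V=0.75; Q3=4.50, Q2=4.50; dissipated=0.042
Op 2: CLOSE 3-2: Q_total=9.00, C_total=12.00, V=0.75; Q3=4.50, Q2=4.50; dissipated=0.000
Op 3: CLOSE 3-1: Q_total=15.50, C_total=11.00, V=1.41; Q3=8.45, Q1=7.05; dissipated=2.867
Op 4: CLOSE 3-2: Q_total=12.95, C_total=12.00, V=1.08; Q3=6.48, Q2=6.48; dissipated=0.652
Op 5: CLOSE 1-3: Q_total=13.52, C_total=11.00, V=1.23; Q1=6.15, Q3=7.38; dissipated=0.148
Total dissipated: 3.708 μJ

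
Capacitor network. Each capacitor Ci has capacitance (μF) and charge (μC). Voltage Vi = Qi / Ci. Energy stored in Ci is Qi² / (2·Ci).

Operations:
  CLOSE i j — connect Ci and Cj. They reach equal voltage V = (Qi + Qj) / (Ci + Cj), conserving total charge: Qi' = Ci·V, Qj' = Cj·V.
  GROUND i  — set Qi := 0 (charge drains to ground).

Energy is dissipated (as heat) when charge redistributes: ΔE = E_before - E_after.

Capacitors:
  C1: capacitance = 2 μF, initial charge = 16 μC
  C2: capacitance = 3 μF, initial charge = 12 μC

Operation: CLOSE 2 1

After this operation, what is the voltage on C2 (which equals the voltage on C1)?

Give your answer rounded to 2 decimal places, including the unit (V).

Answer: 5.60 V

Derivation:
Initial: C1(2μF, Q=16μC, V=8.00V), C2(3μF, Q=12μC, V=4.00V)
Op 1: CLOSE 2-1: Q_total=28.00, C_total=5.00, V=5.60; Q2=16.80, Q1=11.20; dissipated=9.600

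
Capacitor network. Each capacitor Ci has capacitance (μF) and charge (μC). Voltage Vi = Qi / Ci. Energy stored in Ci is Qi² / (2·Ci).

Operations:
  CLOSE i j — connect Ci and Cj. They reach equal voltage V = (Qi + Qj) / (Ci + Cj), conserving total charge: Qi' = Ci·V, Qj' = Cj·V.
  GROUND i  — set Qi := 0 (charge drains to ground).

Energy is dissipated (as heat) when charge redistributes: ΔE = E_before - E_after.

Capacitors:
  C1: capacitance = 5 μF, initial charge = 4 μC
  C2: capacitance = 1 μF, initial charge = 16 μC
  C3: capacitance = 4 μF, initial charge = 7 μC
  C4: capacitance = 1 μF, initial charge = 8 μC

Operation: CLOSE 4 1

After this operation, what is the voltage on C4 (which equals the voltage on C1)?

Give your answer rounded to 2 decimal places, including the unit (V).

Answer: 2.00 V

Derivation:
Initial: C1(5μF, Q=4μC, V=0.80V), C2(1μF, Q=16μC, V=16.00V), C3(4μF, Q=7μC, V=1.75V), C4(1μF, Q=8μC, V=8.00V)
Op 1: CLOSE 4-1: Q_total=12.00, C_total=6.00, V=2.00; Q4=2.00, Q1=10.00; dissipated=21.600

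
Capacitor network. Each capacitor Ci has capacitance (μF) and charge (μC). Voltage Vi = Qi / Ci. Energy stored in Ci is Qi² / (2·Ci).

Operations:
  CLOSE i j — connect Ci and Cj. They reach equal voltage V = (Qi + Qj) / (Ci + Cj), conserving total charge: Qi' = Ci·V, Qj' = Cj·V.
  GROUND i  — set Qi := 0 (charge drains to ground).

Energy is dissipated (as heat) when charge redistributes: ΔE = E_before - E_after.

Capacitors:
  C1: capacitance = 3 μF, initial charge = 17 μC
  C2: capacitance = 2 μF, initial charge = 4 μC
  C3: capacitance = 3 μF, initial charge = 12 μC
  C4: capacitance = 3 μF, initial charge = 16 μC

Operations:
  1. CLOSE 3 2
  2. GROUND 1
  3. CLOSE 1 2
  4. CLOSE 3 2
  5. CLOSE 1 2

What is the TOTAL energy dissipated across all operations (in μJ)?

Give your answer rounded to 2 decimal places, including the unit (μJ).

Initial: C1(3μF, Q=17μC, V=5.67V), C2(2μF, Q=4μC, V=2.00V), C3(3μF, Q=12μC, V=4.00V), C4(3μF, Q=16μC, V=5.33V)
Op 1: CLOSE 3-2: Q_total=16.00, C_total=5.00, V=3.20; Q3=9.60, Q2=6.40; dissipated=2.400
Op 2: GROUND 1: Q1=0; energy lost=48.167
Op 3: CLOSE 1-2: Q_total=6.40, C_total=5.00, V=1.28; Q1=3.84, Q2=2.56; dissipated=6.144
Op 4: CLOSE 3-2: Q_total=12.16, C_total=5.00, V=2.43; Q3=7.30, Q2=4.86; dissipated=2.212
Op 5: CLOSE 1-2: Q_total=8.70, C_total=5.00, V=1.74; Q1=5.22, Q2=3.48; dissipated=0.796
Total dissipated: 59.719 μJ

Answer: 59.72 μJ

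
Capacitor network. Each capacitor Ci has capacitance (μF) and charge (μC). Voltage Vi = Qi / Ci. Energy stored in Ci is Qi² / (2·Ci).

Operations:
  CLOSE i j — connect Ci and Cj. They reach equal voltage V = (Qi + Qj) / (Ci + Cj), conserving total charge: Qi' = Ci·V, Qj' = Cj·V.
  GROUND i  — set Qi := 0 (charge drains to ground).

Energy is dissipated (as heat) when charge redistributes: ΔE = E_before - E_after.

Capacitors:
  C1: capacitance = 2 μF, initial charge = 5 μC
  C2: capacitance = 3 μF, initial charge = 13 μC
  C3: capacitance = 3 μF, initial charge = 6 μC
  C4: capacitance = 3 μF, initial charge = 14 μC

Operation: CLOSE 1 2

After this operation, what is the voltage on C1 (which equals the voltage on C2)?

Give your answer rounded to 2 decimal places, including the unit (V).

Answer: 3.60 V

Derivation:
Initial: C1(2μF, Q=5μC, V=2.50V), C2(3μF, Q=13μC, V=4.33V), C3(3μF, Q=6μC, V=2.00V), C4(3μF, Q=14μC, V=4.67V)
Op 1: CLOSE 1-2: Q_total=18.00, C_total=5.00, V=3.60; Q1=7.20, Q2=10.80; dissipated=2.017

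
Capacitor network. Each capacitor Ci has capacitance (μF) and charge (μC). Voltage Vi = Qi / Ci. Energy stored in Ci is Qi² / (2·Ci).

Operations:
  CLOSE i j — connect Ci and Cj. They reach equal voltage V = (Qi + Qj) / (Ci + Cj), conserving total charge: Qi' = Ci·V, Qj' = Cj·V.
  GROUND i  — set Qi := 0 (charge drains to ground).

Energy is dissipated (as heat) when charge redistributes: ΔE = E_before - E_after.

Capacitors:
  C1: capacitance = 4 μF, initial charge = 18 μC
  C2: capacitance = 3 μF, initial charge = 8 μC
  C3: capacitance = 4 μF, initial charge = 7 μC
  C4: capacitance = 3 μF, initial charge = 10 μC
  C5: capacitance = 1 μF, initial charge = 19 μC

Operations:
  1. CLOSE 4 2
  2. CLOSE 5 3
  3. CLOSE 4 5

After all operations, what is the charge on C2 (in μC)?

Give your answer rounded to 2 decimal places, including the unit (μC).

Initial: C1(4μF, Q=18μC, V=4.50V), C2(3μF, Q=8μC, V=2.67V), C3(4μF, Q=7μC, V=1.75V), C4(3μF, Q=10μC, V=3.33V), C5(1μF, Q=19μC, V=19.00V)
Op 1: CLOSE 4-2: Q_total=18.00, C_total=6.00, V=3.00; Q4=9.00, Q2=9.00; dissipated=0.333
Op 2: CLOSE 5-3: Q_total=26.00, C_total=5.00, V=5.20; Q5=5.20, Q3=20.80; dissipated=119.025
Op 3: CLOSE 4-5: Q_total=14.20, C_total=4.00, V=3.55; Q4=10.65, Q5=3.55; dissipated=1.815
Final charges: Q1=18.00, Q2=9.00, Q3=20.80, Q4=10.65, Q5=3.55

Answer: 9.00 μC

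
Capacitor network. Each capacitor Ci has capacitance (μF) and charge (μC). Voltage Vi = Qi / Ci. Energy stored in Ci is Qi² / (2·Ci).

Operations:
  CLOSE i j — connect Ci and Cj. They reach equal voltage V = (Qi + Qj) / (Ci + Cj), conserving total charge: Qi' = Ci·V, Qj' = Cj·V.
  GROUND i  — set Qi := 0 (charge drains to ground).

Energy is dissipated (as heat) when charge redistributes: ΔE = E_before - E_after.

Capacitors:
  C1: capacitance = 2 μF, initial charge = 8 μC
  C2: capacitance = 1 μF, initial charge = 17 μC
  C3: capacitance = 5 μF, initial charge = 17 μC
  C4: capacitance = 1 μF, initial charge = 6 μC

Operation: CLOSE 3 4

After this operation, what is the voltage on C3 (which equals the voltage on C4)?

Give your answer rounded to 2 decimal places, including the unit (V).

Initial: C1(2μF, Q=8μC, V=4.00V), C2(1μF, Q=17μC, V=17.00V), C3(5μF, Q=17μC, V=3.40V), C4(1μF, Q=6μC, V=6.00V)
Op 1: CLOSE 3-4: Q_total=23.00, C_total=6.00, V=3.83; Q3=19.17, Q4=3.83; dissipated=2.817

Answer: 3.83 V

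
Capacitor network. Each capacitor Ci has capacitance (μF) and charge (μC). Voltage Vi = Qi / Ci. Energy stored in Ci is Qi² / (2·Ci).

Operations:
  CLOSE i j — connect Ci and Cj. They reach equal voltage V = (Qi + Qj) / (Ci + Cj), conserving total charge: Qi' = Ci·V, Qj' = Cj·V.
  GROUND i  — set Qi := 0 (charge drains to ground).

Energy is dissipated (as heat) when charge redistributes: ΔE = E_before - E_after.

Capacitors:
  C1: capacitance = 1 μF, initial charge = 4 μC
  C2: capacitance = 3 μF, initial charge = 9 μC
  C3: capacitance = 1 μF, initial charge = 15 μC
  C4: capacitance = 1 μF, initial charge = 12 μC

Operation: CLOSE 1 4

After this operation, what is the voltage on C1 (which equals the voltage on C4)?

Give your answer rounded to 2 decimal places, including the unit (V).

Initial: C1(1μF, Q=4μC, V=4.00V), C2(3μF, Q=9μC, V=3.00V), C3(1μF, Q=15μC, V=15.00V), C4(1μF, Q=12μC, V=12.00V)
Op 1: CLOSE 1-4: Q_total=16.00, C_total=2.00, V=8.00; Q1=8.00, Q4=8.00; dissipated=16.000

Answer: 8.00 V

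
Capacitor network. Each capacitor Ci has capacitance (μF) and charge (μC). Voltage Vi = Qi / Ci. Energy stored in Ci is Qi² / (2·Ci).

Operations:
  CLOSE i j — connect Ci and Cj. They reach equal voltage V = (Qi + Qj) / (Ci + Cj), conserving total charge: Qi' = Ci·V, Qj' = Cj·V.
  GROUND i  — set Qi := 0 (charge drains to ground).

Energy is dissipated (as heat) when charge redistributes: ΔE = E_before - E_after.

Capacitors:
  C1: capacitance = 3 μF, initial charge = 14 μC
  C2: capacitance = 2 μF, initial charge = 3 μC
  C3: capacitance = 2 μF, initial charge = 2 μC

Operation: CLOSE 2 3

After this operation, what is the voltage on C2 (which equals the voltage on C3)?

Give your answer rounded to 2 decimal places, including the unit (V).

Initial: C1(3μF, Q=14μC, V=4.67V), C2(2μF, Q=3μC, V=1.50V), C3(2μF, Q=2μC, V=1.00V)
Op 1: CLOSE 2-3: Q_total=5.00, C_total=4.00, V=1.25; Q2=2.50, Q3=2.50; dissipated=0.125

Answer: 1.25 V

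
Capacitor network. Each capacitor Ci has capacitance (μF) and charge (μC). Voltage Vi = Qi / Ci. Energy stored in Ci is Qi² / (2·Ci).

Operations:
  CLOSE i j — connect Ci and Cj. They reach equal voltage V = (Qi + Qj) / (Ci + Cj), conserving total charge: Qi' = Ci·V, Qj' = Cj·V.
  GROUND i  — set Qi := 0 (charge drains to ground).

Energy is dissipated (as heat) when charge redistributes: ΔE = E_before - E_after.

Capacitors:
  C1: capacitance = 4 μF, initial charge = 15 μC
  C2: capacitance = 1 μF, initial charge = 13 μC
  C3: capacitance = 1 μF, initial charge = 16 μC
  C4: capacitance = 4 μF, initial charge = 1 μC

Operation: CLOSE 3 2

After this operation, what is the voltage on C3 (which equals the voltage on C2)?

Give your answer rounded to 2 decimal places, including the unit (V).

Answer: 14.50 V

Derivation:
Initial: C1(4μF, Q=15μC, V=3.75V), C2(1μF, Q=13μC, V=13.00V), C3(1μF, Q=16μC, V=16.00V), C4(4μF, Q=1μC, V=0.25V)
Op 1: CLOSE 3-2: Q_total=29.00, C_total=2.00, V=14.50; Q3=14.50, Q2=14.50; dissipated=2.250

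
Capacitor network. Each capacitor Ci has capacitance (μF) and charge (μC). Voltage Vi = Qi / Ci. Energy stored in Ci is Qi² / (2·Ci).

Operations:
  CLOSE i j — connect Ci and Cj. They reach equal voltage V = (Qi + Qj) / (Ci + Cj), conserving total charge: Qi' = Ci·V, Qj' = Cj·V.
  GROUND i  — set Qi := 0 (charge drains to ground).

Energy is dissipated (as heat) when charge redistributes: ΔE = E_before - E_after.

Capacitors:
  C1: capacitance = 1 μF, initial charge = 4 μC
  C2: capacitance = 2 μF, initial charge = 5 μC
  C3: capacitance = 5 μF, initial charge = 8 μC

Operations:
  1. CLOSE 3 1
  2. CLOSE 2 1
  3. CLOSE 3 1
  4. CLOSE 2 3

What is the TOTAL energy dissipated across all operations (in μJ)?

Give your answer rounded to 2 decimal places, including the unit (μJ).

Answer: 2.58 μJ

Derivation:
Initial: C1(1μF, Q=4μC, V=4.00V), C2(2μF, Q=5μC, V=2.50V), C3(5μF, Q=8μC, V=1.60V)
Op 1: CLOSE 3-1: Q_total=12.00, C_total=6.00, V=2.00; Q3=10.00, Q1=2.00; dissipated=2.400
Op 2: CLOSE 2-1: Q_total=7.00, C_total=3.00, V=2.33; Q2=4.67, Q1=2.33; dissipated=0.083
Op 3: CLOSE 3-1: Q_total=12.33, C_total=6.00, V=2.06; Q3=10.28, Q1=2.06; dissipated=0.046
Op 4: CLOSE 2-3: Q_total=14.94, C_total=7.00, V=2.13; Q2=4.27, Q3=10.67; dissipated=0.055
Total dissipated: 2.585 μJ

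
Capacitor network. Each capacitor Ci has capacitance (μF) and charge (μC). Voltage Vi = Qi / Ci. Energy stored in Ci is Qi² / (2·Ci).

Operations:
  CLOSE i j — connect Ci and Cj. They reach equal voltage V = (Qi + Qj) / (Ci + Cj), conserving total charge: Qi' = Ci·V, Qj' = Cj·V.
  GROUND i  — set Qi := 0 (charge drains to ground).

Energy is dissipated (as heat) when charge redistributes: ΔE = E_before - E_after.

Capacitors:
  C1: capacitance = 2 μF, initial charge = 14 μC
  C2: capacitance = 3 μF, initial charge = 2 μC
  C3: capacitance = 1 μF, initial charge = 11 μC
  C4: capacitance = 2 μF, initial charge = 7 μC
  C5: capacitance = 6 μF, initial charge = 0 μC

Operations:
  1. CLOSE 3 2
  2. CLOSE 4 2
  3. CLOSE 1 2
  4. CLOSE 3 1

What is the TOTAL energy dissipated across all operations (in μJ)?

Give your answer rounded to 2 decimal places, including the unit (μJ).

Answer: 48.88 μJ

Derivation:
Initial: C1(2μF, Q=14μC, V=7.00V), C2(3μF, Q=2μC, V=0.67V), C3(1μF, Q=11μC, V=11.00V), C4(2μF, Q=7μC, V=3.50V), C5(6μF, Q=0μC, V=0.00V)
Op 1: CLOSE 3-2: Q_total=13.00, C_total=4.00, V=3.25; Q3=3.25, Q2=9.75; dissipated=40.042
Op 2: CLOSE 4-2: Q_total=16.75, C_total=5.00, V=3.35; Q4=6.70, Q2=10.05; dissipated=0.037
Op 3: CLOSE 1-2: Q_total=24.05, C_total=5.00, V=4.81; Q1=9.62, Q2=14.43; dissipated=7.994
Op 4: CLOSE 3-1: Q_total=12.87, C_total=3.00, V=4.29; Q3=4.29, Q1=8.58; dissipated=0.811
Total dissipated: 48.884 μJ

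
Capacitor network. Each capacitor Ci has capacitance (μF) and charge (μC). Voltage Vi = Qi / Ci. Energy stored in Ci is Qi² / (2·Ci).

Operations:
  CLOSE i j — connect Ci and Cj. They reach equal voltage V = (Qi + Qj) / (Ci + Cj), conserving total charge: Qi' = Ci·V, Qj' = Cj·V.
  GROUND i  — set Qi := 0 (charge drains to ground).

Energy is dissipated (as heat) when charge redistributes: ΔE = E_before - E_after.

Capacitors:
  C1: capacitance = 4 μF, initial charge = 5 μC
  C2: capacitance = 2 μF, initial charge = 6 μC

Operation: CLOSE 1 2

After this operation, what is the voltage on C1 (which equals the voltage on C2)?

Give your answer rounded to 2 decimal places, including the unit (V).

Initial: C1(4μF, Q=5μC, V=1.25V), C2(2μF, Q=6μC, V=3.00V)
Op 1: CLOSE 1-2: Q_total=11.00, C_total=6.00, V=1.83; Q1=7.33, Q2=3.67; dissipated=2.042

Answer: 1.83 V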